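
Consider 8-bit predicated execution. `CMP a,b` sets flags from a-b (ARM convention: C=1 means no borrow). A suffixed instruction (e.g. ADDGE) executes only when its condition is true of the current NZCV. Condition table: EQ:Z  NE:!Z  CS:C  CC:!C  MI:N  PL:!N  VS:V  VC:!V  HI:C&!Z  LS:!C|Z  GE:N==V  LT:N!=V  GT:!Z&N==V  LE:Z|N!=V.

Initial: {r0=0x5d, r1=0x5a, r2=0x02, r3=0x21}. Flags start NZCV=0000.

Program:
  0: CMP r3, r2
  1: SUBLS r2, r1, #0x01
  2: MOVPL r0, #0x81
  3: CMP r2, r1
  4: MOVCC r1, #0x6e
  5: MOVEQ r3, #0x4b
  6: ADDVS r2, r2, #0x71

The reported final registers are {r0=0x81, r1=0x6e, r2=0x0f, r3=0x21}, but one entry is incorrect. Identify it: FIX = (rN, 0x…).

0: ✓ CMP  NZCV=0010
1: · SUBLS
2: ✓ MOVPL  r0←0x81
3: ✓ CMP  NZCV=1000
4: ✓ MOVCC  r1←0x6e
5: · MOVEQ
6: · ADDVS

FIX = (r2, 0x02)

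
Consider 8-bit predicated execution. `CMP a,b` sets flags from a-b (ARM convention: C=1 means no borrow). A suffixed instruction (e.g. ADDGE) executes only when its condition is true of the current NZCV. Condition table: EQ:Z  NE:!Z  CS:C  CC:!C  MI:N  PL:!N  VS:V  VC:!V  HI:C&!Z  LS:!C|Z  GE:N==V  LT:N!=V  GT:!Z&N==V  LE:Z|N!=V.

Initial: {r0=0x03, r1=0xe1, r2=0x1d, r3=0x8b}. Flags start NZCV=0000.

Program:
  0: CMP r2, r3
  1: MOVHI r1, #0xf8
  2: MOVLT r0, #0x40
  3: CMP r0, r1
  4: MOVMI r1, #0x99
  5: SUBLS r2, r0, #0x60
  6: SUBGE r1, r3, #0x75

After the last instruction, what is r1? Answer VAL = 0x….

0: ✓ CMP  NZCV=1001
1: · MOVHI
2: · MOVLT
3: ✓ CMP  NZCV=0000
4: · MOVMI
5: ✓ SUBLS  r2←0xa3
6: ✓ SUBGE  r1←0x16

VAL = 0x16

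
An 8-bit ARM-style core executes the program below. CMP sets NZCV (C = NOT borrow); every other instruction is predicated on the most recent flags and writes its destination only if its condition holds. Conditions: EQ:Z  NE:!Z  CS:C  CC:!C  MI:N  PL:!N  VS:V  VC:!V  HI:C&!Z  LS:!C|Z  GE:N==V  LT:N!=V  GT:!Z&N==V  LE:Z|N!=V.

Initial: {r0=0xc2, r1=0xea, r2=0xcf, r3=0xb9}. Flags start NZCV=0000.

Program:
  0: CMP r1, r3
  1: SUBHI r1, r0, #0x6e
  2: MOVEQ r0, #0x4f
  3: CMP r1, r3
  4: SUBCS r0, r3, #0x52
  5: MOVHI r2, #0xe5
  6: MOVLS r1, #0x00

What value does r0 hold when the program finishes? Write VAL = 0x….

[0] flags=0010 → (cmp)
[1] flags=0010 HI?T → r1=0x54
[2] flags=0010 EQ?F → skip
[3] flags=1001 → (cmp)
[4] flags=1001 CS?F → skip
[5] flags=1001 HI?F → skip
[6] flags=1001 LS?T → r1=0x00

VAL = 0xc2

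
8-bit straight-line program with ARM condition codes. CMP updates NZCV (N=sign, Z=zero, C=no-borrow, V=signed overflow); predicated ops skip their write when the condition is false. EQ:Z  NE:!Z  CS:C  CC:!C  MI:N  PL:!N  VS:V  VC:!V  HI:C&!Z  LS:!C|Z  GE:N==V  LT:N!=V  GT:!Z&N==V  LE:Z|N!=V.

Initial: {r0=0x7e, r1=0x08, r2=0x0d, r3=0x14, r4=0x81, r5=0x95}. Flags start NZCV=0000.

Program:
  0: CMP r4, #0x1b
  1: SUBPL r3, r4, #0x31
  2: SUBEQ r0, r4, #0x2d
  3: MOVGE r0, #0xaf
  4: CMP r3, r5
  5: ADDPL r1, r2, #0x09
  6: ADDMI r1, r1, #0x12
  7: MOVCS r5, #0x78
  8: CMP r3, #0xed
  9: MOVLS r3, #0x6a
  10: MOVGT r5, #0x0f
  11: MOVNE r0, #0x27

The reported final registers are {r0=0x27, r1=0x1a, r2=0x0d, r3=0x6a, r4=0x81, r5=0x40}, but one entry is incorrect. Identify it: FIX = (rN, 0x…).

FIX = (r5, 0x0f)

[0] flags=0011 → (cmp)
[1] flags=0011 PL?T → r3=0x50
[2] flags=0011 EQ?F → skip
[3] flags=0011 GE?F → skip
[4] flags=1001 → (cmp)
[5] flags=1001 PL?F → skip
[6] flags=1001 MI?T → r1=0x1a
[7] flags=1001 CS?F → skip
[8] flags=0000 → (cmp)
[9] flags=0000 LS?T → r3=0x6a
[10] flags=0000 GT?T → r5=0x0f
[11] flags=0000 NE?T → r0=0x27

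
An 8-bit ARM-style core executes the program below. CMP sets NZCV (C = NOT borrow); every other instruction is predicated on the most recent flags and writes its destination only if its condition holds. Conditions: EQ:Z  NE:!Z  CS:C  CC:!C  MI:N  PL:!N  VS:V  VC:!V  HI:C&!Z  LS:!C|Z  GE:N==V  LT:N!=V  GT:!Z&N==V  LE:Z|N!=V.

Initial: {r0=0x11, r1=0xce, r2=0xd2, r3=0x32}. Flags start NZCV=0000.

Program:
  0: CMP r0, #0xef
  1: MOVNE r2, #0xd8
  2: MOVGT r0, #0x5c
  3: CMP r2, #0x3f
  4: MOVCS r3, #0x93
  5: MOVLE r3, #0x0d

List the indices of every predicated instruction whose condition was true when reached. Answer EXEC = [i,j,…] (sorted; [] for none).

[0] flags=0000 → (cmp)
[1] flags=0000 NE?T → r2=0xd8
[2] flags=0000 GT?T → r0=0x5c
[3] flags=1010 → (cmp)
[4] flags=1010 CS?T → r3=0x93
[5] flags=1010 LE?T → r3=0x0d

EXEC = [1,2,4,5]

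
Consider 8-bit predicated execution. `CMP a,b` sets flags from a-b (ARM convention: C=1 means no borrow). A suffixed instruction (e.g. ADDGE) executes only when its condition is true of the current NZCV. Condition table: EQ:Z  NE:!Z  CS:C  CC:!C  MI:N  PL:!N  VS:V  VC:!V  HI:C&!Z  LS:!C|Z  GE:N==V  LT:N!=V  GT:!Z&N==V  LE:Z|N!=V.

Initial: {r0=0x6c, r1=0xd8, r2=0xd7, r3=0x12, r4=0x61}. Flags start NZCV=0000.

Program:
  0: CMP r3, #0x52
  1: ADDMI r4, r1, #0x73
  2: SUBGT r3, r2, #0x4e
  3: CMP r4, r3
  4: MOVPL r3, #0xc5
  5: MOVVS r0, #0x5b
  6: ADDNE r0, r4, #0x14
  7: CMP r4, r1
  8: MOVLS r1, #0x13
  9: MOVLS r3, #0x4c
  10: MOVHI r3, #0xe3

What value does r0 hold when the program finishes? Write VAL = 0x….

0: ✓ CMP  NZCV=1000
1: ✓ ADDMI  r4←0x4b
2: · SUBGT
3: ✓ CMP  NZCV=0010
4: ✓ MOVPL  r3←0xc5
5: · MOVVS
6: ✓ ADDNE  r0←0x5f
7: ✓ CMP  NZCV=0000
8: ✓ MOVLS  r1←0x13
9: ✓ MOVLS  r3←0x4c
10: · MOVHI

VAL = 0x5f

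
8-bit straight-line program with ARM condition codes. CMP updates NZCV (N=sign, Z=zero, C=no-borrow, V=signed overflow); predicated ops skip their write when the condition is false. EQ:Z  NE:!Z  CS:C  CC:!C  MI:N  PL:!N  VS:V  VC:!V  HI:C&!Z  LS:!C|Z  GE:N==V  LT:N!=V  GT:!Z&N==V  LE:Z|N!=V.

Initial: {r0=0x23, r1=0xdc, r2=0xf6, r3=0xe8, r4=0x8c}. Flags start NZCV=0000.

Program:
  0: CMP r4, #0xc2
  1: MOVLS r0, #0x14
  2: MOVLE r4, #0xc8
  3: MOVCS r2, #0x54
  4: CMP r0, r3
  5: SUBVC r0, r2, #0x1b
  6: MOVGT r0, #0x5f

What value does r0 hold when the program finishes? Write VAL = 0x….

0: ✓ CMP  NZCV=1000
1: ✓ MOVLS  r0←0x14
2: ✓ MOVLE  r4←0xc8
3: · MOVCS
4: ✓ CMP  NZCV=0000
5: ✓ SUBVC  r0←0xdb
6: ✓ MOVGT  r0←0x5f

VAL = 0x5f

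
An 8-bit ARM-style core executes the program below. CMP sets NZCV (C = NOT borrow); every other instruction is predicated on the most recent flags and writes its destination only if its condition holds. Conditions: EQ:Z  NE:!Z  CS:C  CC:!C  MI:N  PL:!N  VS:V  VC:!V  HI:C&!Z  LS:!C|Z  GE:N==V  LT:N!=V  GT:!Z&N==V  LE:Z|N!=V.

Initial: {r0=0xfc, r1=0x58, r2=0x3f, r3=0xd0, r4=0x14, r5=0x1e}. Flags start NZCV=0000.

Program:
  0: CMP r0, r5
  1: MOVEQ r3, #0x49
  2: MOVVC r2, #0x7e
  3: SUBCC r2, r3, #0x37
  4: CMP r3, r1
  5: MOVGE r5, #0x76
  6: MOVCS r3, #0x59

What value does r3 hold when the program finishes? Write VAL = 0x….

VAL = 0x59

0: ✓ CMP  NZCV=1010
1: · MOVEQ
2: ✓ MOVVC  r2←0x7e
3: · SUBCC
4: ✓ CMP  NZCV=0011
5: · MOVGE
6: ✓ MOVCS  r3←0x59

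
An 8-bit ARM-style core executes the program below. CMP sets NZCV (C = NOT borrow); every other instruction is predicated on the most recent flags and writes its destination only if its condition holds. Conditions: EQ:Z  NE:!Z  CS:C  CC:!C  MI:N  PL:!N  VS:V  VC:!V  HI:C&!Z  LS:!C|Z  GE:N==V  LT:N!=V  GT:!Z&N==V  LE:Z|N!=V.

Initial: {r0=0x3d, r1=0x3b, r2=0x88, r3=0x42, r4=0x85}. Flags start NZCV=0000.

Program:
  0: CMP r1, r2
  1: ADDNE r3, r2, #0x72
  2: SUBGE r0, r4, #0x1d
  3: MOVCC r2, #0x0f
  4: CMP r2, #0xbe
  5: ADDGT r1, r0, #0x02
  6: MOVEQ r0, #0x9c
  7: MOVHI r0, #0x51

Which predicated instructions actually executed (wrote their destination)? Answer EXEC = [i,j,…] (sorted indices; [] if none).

[0] flags=1001 → (cmp)
[1] flags=1001 NE?T → r3=0xfa
[2] flags=1001 GE?T → r0=0x68
[3] flags=1001 CC?T → r2=0x0f
[4] flags=0000 → (cmp)
[5] flags=0000 GT?T → r1=0x6a
[6] flags=0000 EQ?F → skip
[7] flags=0000 HI?F → skip

EXEC = [1,2,3,5]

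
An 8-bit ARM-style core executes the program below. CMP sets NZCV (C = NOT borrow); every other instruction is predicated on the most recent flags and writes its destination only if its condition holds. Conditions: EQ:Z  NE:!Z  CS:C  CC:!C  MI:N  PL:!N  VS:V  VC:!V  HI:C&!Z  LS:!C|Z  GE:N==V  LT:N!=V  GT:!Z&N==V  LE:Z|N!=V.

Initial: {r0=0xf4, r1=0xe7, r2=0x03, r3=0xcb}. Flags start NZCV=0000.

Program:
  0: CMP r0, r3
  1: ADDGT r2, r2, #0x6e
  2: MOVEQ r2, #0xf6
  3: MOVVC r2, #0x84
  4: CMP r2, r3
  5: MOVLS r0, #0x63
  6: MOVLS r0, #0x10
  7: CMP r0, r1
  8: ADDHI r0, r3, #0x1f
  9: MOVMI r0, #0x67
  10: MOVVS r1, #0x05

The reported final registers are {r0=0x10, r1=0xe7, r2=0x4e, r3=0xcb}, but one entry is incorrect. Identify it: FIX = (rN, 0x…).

0: ✓ CMP  NZCV=0010
1: ✓ ADDGT  r2←0x71
2: · MOVEQ
3: ✓ MOVVC  r2←0x84
4: ✓ CMP  NZCV=1000
5: ✓ MOVLS  r0←0x63
6: ✓ MOVLS  r0←0x10
7: ✓ CMP  NZCV=0000
8: · ADDHI
9: · MOVMI
10: · MOVVS

FIX = (r2, 0x84)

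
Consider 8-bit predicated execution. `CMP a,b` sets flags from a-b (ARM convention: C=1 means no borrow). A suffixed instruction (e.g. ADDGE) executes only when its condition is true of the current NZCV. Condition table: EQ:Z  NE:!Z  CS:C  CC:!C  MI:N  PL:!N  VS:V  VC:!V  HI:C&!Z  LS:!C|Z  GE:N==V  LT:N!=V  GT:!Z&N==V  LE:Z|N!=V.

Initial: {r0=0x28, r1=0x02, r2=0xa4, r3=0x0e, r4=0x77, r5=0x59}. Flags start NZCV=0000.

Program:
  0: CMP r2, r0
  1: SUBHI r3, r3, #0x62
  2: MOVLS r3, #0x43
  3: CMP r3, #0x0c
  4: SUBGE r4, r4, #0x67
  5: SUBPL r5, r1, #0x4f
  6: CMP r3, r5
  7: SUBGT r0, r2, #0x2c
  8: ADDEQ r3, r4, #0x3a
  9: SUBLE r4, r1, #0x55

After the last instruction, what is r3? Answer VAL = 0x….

VAL = 0xac

[0] flags=0011 → (cmp)
[1] flags=0011 HI?T → r3=0xac
[2] flags=0011 LS?F → skip
[3] flags=1010 → (cmp)
[4] flags=1010 GE?F → skip
[5] flags=1010 PL?F → skip
[6] flags=0011 → (cmp)
[7] flags=0011 GT?F → skip
[8] flags=0011 EQ?F → skip
[9] flags=0011 LE?T → r4=0xad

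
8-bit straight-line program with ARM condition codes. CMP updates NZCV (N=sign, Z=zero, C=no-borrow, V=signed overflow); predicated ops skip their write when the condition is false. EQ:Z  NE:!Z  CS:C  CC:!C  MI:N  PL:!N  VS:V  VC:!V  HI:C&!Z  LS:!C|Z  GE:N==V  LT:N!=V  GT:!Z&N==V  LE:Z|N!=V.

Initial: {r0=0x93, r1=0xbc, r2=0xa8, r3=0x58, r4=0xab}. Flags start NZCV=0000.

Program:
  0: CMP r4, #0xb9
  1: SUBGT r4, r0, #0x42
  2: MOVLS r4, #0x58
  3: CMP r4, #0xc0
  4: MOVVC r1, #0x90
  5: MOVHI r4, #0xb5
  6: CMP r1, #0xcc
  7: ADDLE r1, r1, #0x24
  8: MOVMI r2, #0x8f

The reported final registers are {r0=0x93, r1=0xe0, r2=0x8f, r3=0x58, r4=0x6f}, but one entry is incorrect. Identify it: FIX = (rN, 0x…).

0: ✓ CMP  NZCV=1000
1: · SUBGT
2: ✓ MOVLS  r4←0x58
3: ✓ CMP  NZCV=1001
4: · MOVVC
5: · MOVHI
6: ✓ CMP  NZCV=1000
7: ✓ ADDLE  r1←0xe0
8: ✓ MOVMI  r2←0x8f

FIX = (r4, 0x58)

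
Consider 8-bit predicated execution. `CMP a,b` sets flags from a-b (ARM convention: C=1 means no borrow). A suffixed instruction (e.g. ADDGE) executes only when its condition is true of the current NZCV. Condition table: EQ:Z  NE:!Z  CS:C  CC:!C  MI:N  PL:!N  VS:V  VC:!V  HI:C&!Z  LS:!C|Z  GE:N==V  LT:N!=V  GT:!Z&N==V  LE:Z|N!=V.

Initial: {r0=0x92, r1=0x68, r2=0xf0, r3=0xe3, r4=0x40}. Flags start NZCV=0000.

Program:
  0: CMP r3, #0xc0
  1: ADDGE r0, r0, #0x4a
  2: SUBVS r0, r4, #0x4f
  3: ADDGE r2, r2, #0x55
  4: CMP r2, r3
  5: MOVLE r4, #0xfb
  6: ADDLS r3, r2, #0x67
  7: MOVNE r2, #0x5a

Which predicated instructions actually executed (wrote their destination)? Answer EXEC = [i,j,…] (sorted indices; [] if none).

EXEC = [1,3,6,7]

[0] flags=0010 → (cmp)
[1] flags=0010 GE?T → r0=0xdc
[2] flags=0010 VS?F → skip
[3] flags=0010 GE?T → r2=0x45
[4] flags=0000 → (cmp)
[5] flags=0000 LE?F → skip
[6] flags=0000 LS?T → r3=0xac
[7] flags=0000 NE?T → r2=0x5a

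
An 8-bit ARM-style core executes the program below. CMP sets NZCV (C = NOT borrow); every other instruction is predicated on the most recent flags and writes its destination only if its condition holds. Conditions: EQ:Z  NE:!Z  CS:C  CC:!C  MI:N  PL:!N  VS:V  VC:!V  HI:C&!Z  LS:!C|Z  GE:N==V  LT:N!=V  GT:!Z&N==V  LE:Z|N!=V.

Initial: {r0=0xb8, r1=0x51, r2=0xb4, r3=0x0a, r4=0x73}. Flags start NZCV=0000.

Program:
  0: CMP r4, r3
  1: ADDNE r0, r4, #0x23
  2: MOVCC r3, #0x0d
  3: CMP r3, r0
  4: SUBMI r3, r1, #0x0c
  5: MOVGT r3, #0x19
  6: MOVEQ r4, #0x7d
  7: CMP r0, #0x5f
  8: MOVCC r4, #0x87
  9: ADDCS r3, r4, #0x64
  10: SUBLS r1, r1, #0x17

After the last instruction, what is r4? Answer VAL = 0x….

0: ✓ CMP  NZCV=0010
1: ✓ ADDNE  r0←0x96
2: · MOVCC
3: ✓ CMP  NZCV=0000
4: · SUBMI
5: ✓ MOVGT  r3←0x19
6: · MOVEQ
7: ✓ CMP  NZCV=0011
8: · MOVCC
9: ✓ ADDCS  r3←0xd7
10: · SUBLS

VAL = 0x73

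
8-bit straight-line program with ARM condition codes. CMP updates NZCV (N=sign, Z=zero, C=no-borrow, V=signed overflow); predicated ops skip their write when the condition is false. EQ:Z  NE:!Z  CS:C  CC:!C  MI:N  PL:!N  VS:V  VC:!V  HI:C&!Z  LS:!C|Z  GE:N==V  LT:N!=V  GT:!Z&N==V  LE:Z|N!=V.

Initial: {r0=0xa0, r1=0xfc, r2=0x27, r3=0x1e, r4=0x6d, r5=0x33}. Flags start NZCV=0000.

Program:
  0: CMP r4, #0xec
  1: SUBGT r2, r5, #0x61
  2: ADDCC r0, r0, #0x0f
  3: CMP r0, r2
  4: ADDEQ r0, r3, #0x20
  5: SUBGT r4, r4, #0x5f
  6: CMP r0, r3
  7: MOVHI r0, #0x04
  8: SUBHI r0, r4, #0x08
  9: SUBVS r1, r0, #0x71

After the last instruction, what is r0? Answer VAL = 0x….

0: ✓ CMP  NZCV=1001
1: ✓ SUBGT  r2←0xd2
2: ✓ ADDCC  r0←0xaf
3: ✓ CMP  NZCV=1000
4: · ADDEQ
5: · SUBGT
6: ✓ CMP  NZCV=1010
7: ✓ MOVHI  r0←0x04
8: ✓ SUBHI  r0←0x65
9: · SUBVS

VAL = 0x65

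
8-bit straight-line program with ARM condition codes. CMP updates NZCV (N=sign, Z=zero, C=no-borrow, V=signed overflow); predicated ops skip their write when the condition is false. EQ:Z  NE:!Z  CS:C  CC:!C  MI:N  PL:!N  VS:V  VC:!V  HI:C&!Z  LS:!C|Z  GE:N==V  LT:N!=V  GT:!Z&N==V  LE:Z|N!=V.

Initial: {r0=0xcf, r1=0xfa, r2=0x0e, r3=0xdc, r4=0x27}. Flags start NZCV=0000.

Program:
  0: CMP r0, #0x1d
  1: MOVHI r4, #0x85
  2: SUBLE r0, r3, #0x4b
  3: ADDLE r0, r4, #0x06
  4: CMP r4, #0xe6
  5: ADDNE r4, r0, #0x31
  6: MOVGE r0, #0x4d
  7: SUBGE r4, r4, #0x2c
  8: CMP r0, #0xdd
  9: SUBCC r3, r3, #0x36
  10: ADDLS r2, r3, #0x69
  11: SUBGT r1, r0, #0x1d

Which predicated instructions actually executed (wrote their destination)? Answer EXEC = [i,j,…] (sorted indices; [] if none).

EXEC = [1,2,3,5,9,10]

0: ✓ CMP  NZCV=1010
1: ✓ MOVHI  r4←0x85
2: ✓ SUBLE  r0←0x91
3: ✓ ADDLE  r0←0x8b
4: ✓ CMP  NZCV=1000
5: ✓ ADDNE  r4←0xbc
6: · MOVGE
7: · SUBGE
8: ✓ CMP  NZCV=1000
9: ✓ SUBCC  r3←0xa6
10: ✓ ADDLS  r2←0x0f
11: · SUBGT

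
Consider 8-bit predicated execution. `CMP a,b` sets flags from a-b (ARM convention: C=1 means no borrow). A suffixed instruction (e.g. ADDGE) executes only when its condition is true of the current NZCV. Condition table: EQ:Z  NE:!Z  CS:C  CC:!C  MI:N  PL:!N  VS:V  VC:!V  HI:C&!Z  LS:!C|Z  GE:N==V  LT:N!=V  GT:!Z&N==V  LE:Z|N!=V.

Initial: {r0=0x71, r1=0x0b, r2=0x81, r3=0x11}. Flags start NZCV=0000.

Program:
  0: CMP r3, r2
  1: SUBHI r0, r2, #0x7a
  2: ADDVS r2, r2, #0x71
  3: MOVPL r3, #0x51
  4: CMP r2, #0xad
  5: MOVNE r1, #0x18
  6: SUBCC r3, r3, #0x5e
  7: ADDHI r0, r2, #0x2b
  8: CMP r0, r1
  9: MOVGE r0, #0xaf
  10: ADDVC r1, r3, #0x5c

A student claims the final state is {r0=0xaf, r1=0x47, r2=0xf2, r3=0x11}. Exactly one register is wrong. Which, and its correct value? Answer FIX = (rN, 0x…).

[0] flags=1001 → (cmp)
[1] flags=1001 HI?F → skip
[2] flags=1001 VS?T → r2=0xf2
[3] flags=1001 PL?F → skip
[4] flags=0010 → (cmp)
[5] flags=0010 NE?T → r1=0x18
[6] flags=0010 CC?F → skip
[7] flags=0010 HI?T → r0=0x1d
[8] flags=0010 → (cmp)
[9] flags=0010 GE?T → r0=0xaf
[10] flags=0010 VC?T → r1=0x6d

FIX = (r1, 0x6d)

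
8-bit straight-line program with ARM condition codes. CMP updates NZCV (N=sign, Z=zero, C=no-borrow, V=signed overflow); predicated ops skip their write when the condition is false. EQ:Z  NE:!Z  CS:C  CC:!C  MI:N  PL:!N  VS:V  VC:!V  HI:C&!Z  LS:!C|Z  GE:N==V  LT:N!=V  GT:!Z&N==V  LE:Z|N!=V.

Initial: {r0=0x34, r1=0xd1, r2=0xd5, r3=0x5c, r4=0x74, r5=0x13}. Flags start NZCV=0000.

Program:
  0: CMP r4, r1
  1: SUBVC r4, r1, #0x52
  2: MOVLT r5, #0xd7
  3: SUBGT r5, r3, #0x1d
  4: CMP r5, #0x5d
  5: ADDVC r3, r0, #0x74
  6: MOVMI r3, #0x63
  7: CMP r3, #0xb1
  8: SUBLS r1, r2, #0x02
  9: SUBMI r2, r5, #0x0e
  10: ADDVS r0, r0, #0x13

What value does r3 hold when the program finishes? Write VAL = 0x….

VAL = 0x63

0: ✓ CMP  NZCV=1001
1: · SUBVC
2: · MOVLT
3: ✓ SUBGT  r5←0x3f
4: ✓ CMP  NZCV=1000
5: ✓ ADDVC  r3←0xa8
6: ✓ MOVMI  r3←0x63
7: ✓ CMP  NZCV=1001
8: ✓ SUBLS  r1←0xd3
9: ✓ SUBMI  r2←0x31
10: ✓ ADDVS  r0←0x47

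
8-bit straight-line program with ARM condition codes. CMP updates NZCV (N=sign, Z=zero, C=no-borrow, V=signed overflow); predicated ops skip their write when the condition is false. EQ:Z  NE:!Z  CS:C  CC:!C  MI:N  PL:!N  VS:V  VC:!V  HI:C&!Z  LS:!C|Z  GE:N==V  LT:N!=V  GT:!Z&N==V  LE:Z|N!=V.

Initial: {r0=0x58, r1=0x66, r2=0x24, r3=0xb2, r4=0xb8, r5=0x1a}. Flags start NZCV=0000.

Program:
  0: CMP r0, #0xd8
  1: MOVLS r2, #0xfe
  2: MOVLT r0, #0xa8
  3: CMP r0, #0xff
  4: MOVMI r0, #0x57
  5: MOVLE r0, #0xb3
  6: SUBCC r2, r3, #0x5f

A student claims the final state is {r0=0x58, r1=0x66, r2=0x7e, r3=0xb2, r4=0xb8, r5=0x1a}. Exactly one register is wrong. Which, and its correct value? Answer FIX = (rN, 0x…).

[0] flags=1001 → (cmp)
[1] flags=1001 LS?T → r2=0xfe
[2] flags=1001 LT?F → skip
[3] flags=0000 → (cmp)
[4] flags=0000 MI?F → skip
[5] flags=0000 LE?F → skip
[6] flags=0000 CC?T → r2=0x53

FIX = (r2, 0x53)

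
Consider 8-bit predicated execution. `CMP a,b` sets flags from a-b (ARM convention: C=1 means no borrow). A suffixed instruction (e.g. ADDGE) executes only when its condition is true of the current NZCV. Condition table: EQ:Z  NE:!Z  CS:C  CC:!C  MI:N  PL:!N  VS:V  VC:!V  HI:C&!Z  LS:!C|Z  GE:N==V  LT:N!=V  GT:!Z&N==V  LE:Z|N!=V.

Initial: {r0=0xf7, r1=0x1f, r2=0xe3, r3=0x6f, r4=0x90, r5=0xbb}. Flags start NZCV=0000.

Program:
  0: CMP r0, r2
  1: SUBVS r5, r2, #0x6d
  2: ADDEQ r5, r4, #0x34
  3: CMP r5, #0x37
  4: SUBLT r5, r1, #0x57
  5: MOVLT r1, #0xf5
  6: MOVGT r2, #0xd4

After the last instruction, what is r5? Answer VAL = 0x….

[0] flags=0010 → (cmp)
[1] flags=0010 VS?F → skip
[2] flags=0010 EQ?F → skip
[3] flags=1010 → (cmp)
[4] flags=1010 LT?T → r5=0xc8
[5] flags=1010 LT?T → r1=0xf5
[6] flags=1010 GT?F → skip

VAL = 0xc8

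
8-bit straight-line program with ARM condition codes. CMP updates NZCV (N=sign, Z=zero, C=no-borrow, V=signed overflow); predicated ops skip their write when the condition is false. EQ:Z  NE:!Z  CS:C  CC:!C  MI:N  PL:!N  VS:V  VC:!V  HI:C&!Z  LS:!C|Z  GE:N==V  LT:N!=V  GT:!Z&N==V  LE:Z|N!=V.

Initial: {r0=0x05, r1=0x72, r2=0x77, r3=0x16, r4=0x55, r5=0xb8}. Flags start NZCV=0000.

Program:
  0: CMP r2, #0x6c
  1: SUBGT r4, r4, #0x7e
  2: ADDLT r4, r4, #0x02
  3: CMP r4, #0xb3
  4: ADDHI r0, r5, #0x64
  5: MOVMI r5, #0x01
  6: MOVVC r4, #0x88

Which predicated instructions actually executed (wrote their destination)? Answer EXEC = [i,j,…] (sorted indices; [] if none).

EXEC = [1,4,6]

[0] flags=0010 → (cmp)
[1] flags=0010 GT?T → r4=0xd7
[2] flags=0010 LT?F → skip
[3] flags=0010 → (cmp)
[4] flags=0010 HI?T → r0=0x1c
[5] flags=0010 MI?F → skip
[6] flags=0010 VC?T → r4=0x88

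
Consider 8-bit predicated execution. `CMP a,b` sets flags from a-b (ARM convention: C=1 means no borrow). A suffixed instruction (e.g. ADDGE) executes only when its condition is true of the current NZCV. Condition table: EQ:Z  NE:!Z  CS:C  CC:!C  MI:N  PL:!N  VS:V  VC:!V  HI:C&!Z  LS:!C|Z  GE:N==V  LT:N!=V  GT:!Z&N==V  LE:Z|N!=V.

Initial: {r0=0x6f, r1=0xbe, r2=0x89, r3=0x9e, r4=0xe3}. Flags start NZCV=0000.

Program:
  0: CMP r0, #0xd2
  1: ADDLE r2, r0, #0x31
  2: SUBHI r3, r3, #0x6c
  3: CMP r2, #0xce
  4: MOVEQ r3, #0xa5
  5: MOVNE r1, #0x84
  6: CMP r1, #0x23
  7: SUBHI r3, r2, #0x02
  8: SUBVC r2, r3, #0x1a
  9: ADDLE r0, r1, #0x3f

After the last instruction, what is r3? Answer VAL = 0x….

[0] flags=1001 → (cmp)
[1] flags=1001 LE?F → skip
[2] flags=1001 HI?F → skip
[3] flags=1000 → (cmp)
[4] flags=1000 EQ?F → skip
[5] flags=1000 NE?T → r1=0x84
[6] flags=0011 → (cmp)
[7] flags=0011 HI?T → r3=0x87
[8] flags=0011 VC?F → skip
[9] flags=0011 LE?T → r0=0xc3

VAL = 0x87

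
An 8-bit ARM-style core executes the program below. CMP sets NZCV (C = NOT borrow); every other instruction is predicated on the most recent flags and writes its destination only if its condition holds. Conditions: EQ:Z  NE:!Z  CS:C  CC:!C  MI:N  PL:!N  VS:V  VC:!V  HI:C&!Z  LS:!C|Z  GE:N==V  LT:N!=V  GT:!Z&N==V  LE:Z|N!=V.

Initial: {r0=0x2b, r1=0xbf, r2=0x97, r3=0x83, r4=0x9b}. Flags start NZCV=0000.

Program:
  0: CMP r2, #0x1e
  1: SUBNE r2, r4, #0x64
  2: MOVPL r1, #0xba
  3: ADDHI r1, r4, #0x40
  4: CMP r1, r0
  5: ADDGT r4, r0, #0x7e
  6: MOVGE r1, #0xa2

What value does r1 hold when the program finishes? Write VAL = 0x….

[0] flags=0011 → (cmp)
[1] flags=0011 NE?T → r2=0x37
[2] flags=0011 PL?T → r1=0xba
[3] flags=0011 HI?T → r1=0xdb
[4] flags=1010 → (cmp)
[5] flags=1010 GT?F → skip
[6] flags=1010 GE?F → skip

VAL = 0xdb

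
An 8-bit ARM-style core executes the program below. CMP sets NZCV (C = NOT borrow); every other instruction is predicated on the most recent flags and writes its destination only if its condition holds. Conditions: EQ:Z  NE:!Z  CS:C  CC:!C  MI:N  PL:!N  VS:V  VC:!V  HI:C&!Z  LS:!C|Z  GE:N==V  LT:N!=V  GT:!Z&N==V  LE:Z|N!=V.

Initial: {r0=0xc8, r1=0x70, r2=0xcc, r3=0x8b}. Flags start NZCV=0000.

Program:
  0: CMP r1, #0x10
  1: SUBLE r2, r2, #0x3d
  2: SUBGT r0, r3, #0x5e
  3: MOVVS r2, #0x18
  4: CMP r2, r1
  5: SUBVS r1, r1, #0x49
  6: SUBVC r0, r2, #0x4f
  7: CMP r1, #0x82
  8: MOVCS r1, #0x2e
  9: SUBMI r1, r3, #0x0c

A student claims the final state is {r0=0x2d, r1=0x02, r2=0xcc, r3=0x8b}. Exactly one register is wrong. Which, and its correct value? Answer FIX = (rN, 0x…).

FIX = (r1, 0x7f)

0: ✓ CMP  NZCV=0010
1: · SUBLE
2: ✓ SUBGT  r0←0x2d
3: · MOVVS
4: ✓ CMP  NZCV=0011
5: ✓ SUBVS  r1←0x27
6: · SUBVC
7: ✓ CMP  NZCV=1001
8: · MOVCS
9: ✓ SUBMI  r1←0x7f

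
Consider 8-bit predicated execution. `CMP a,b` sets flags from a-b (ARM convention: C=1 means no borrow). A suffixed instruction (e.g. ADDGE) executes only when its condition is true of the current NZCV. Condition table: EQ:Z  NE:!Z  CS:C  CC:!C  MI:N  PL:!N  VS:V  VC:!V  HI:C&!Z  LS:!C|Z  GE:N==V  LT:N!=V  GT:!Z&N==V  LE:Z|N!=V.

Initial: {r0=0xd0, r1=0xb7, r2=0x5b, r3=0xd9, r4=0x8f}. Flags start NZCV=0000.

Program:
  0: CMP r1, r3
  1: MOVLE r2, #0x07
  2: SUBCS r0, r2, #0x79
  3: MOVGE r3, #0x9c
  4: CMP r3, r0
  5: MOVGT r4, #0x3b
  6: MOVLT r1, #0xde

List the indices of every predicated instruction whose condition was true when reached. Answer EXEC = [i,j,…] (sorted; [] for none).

0: ✓ CMP  NZCV=1000
1: ✓ MOVLE  r2←0x07
2: · SUBCS
3: · MOVGE
4: ✓ CMP  NZCV=0010
5: ✓ MOVGT  r4←0x3b
6: · MOVLT

EXEC = [1,5]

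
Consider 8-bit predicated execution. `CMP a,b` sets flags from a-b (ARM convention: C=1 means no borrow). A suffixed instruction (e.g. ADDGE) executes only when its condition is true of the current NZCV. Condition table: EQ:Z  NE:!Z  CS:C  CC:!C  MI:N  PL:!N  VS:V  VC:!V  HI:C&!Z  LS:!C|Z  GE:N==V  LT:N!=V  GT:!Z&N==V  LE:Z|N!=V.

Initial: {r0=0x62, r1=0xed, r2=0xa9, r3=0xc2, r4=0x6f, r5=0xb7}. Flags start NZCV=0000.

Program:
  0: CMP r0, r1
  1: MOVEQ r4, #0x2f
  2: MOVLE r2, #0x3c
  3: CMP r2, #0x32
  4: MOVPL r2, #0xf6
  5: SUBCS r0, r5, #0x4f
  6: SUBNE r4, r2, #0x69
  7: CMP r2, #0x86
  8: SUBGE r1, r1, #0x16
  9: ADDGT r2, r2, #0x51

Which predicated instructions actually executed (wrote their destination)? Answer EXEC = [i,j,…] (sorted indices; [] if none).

EXEC = [4,5,6,8,9]

0: ✓ CMP  NZCV=0000
1: · MOVEQ
2: · MOVLE
3: ✓ CMP  NZCV=0011
4: ✓ MOVPL  r2←0xf6
5: ✓ SUBCS  r0←0x68
6: ✓ SUBNE  r4←0x8d
7: ✓ CMP  NZCV=0010
8: ✓ SUBGE  r1←0xd7
9: ✓ ADDGT  r2←0x47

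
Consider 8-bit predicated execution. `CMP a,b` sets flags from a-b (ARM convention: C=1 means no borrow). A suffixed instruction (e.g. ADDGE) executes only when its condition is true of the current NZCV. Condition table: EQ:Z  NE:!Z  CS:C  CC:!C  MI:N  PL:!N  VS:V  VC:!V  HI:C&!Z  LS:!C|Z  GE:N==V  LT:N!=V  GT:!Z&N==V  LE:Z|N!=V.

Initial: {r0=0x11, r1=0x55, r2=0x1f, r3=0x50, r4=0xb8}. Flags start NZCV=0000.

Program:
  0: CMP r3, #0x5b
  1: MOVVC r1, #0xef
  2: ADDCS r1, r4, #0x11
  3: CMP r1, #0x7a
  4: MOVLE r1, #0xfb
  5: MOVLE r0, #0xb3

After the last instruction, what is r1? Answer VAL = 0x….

0: ✓ CMP  NZCV=1000
1: ✓ MOVVC  r1←0xef
2: · ADDCS
3: ✓ CMP  NZCV=0011
4: ✓ MOVLE  r1←0xfb
5: ✓ MOVLE  r0←0xb3

VAL = 0xfb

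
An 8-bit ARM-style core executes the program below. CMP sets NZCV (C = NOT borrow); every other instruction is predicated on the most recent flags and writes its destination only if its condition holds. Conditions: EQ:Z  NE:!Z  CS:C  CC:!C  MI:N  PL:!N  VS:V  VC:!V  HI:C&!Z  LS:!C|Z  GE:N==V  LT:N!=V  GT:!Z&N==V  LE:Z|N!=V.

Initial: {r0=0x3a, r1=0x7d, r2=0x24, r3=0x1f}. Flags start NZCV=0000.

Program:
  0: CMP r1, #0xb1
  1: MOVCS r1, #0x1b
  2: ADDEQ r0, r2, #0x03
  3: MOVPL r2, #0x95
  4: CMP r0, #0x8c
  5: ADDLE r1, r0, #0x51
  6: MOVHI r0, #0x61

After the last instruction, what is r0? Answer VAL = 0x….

[0] flags=1001 → (cmp)
[1] flags=1001 CS?F → skip
[2] flags=1001 EQ?F → skip
[3] flags=1001 PL?F → skip
[4] flags=1001 → (cmp)
[5] flags=1001 LE?F → skip
[6] flags=1001 HI?F → skip

VAL = 0x3a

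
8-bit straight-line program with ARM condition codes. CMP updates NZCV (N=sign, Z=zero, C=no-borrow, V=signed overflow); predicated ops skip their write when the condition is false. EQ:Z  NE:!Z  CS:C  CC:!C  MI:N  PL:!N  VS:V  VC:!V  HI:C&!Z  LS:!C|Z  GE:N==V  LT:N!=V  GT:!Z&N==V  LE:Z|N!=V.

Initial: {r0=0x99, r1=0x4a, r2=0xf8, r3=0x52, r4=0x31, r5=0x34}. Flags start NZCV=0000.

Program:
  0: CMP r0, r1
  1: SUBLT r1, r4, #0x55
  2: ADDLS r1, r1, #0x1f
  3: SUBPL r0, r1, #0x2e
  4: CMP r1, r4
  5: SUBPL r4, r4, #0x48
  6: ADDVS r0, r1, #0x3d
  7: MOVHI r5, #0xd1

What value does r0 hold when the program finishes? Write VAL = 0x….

VAL = 0xae

[0] flags=0011 → (cmp)
[1] flags=0011 LT?T → r1=0xdc
[2] flags=0011 LS?F → skip
[3] flags=0011 PL?T → r0=0xae
[4] flags=1010 → (cmp)
[5] flags=1010 PL?F → skip
[6] flags=1010 VS?F → skip
[7] flags=1010 HI?T → r5=0xd1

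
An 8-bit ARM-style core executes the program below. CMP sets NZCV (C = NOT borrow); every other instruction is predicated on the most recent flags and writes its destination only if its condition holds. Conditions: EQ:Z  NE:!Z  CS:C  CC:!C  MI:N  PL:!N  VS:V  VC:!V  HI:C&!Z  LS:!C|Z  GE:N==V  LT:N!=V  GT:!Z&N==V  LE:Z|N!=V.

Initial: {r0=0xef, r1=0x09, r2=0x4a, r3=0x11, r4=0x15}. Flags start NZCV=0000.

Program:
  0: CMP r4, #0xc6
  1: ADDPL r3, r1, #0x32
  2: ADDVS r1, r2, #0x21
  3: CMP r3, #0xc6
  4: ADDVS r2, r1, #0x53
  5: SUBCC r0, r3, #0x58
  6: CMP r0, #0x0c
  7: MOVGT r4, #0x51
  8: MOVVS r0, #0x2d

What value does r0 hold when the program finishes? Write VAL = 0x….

0: ✓ CMP  NZCV=0000
1: ✓ ADDPL  r3←0x3b
2: · ADDVS
3: ✓ CMP  NZCV=0000
4: · ADDVS
5: ✓ SUBCC  r0←0xe3
6: ✓ CMP  NZCV=1010
7: · MOVGT
8: · MOVVS

VAL = 0xe3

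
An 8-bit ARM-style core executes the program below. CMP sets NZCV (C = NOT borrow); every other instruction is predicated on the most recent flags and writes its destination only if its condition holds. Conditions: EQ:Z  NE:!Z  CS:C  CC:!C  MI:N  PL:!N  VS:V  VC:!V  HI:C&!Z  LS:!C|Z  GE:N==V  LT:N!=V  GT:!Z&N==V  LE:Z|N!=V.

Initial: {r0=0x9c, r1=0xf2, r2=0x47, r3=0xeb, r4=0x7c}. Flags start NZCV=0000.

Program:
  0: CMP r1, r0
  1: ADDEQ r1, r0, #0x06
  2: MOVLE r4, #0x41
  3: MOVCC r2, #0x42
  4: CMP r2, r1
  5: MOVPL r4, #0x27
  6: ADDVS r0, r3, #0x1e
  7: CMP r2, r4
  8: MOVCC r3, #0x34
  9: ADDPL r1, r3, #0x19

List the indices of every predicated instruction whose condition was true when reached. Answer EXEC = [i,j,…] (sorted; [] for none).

[0] flags=0010 → (cmp)
[1] flags=0010 EQ?F → skip
[2] flags=0010 LE?F → skip
[3] flags=0010 CC?F → skip
[4] flags=0000 → (cmp)
[5] flags=0000 PL?T → r4=0x27
[6] flags=0000 VS?F → skip
[7] flags=0010 → (cmp)
[8] flags=0010 CC?F → skip
[9] flags=0010 PL?T → r1=0x04

EXEC = [5,9]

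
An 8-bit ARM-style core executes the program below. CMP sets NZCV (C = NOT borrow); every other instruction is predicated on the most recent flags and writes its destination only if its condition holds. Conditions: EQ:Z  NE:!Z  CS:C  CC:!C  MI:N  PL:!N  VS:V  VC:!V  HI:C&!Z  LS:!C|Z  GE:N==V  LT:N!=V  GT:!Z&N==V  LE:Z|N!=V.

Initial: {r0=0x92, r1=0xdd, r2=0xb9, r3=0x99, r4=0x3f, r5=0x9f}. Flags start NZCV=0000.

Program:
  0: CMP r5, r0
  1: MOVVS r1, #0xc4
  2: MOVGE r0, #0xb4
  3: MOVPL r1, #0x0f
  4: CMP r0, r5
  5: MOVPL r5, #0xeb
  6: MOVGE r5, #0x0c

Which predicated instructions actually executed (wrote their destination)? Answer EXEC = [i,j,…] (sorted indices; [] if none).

0: ✓ CMP  NZCV=0010
1: · MOVVS
2: ✓ MOVGE  r0←0xb4
3: ✓ MOVPL  r1←0x0f
4: ✓ CMP  NZCV=0010
5: ✓ MOVPL  r5←0xeb
6: ✓ MOVGE  r5←0x0c

EXEC = [2,3,5,6]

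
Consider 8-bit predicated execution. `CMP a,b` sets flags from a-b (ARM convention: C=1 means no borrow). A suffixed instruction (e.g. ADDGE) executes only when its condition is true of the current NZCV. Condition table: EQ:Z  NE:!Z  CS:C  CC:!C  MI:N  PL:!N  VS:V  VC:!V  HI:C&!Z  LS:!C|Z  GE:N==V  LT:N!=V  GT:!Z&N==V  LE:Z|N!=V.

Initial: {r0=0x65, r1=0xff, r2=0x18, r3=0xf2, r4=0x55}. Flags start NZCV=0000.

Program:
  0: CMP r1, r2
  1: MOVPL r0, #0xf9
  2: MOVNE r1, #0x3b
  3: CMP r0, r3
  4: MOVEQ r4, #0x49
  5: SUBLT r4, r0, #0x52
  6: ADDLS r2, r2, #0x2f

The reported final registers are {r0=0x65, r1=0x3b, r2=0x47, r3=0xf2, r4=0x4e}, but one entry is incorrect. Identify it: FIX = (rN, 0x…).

0: ✓ CMP  NZCV=1010
1: · MOVPL
2: ✓ MOVNE  r1←0x3b
3: ✓ CMP  NZCV=0000
4: · MOVEQ
5: · SUBLT
6: ✓ ADDLS  r2←0x47

FIX = (r4, 0x55)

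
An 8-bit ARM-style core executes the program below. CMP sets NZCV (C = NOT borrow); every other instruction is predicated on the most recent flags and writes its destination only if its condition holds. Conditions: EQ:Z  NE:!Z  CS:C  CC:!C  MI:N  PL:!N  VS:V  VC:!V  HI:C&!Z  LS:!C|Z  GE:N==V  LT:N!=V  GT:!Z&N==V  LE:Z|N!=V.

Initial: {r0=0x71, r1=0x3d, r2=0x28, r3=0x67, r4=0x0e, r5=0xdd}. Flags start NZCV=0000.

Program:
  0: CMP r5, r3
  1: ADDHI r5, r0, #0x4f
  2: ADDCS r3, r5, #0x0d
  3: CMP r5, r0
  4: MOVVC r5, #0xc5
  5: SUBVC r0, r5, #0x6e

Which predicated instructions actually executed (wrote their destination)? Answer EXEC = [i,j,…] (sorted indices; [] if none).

[0] flags=0011 → (cmp)
[1] flags=0011 HI?T → r5=0xc0
[2] flags=0011 CS?T → r3=0xcd
[3] flags=0011 → (cmp)
[4] flags=0011 VC?F → skip
[5] flags=0011 VC?F → skip

EXEC = [1,2]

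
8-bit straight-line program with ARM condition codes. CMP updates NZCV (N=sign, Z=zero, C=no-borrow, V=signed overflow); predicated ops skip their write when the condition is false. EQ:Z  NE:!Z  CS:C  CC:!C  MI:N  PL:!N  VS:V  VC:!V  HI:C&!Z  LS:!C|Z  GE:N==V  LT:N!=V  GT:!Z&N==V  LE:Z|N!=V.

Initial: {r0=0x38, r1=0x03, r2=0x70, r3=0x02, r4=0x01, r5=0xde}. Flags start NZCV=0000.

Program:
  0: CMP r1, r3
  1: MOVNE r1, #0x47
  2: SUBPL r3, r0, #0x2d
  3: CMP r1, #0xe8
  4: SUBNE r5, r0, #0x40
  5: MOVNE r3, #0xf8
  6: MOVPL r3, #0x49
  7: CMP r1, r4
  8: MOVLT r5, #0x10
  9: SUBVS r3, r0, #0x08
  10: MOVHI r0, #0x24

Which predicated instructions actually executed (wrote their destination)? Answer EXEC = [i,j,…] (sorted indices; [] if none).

[0] flags=0010 → (cmp)
[1] flags=0010 NE?T → r1=0x47
[2] flags=0010 PL?T → r3=0x0b
[3] flags=0000 → (cmp)
[4] flags=0000 NE?T → r5=0xf8
[5] flags=0000 NE?T → r3=0xf8
[6] flags=0000 PL?T → r3=0x49
[7] flags=0010 → (cmp)
[8] flags=0010 LT?F → skip
[9] flags=0010 VS?F → skip
[10] flags=0010 HI?T → r0=0x24

EXEC = [1,2,4,5,6,10]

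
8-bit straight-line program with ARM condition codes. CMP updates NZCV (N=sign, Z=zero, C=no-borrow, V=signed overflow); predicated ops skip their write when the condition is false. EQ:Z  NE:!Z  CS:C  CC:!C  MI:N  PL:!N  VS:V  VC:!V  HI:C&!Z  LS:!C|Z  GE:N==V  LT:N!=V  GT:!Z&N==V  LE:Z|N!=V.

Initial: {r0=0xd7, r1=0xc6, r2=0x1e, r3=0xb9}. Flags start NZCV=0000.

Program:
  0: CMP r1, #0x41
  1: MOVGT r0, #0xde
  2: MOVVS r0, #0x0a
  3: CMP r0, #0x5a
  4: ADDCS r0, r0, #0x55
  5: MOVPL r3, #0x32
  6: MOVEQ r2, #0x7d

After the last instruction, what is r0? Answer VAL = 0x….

0: ✓ CMP  NZCV=1010
1: · MOVGT
2: · MOVVS
3: ✓ CMP  NZCV=0011
4: ✓ ADDCS  r0←0x2c
5: ✓ MOVPL  r3←0x32
6: · MOVEQ

VAL = 0x2c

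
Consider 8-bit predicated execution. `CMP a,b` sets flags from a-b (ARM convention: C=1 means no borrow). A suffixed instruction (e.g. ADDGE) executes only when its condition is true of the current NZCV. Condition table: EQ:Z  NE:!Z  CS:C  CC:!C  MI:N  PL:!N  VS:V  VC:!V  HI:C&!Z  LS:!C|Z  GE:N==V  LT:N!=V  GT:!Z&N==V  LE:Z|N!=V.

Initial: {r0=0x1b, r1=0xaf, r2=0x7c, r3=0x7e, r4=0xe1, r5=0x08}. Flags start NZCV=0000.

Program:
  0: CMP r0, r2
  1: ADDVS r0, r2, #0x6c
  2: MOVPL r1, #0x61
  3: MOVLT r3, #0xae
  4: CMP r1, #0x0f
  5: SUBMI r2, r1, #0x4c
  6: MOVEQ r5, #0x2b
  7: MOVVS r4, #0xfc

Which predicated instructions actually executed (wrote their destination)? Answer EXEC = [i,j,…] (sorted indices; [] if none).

0: ✓ CMP  NZCV=1000
1: · ADDVS
2: · MOVPL
3: ✓ MOVLT  r3←0xae
4: ✓ CMP  NZCV=1010
5: ✓ SUBMI  r2←0x63
6: · MOVEQ
7: · MOVVS

EXEC = [3,5]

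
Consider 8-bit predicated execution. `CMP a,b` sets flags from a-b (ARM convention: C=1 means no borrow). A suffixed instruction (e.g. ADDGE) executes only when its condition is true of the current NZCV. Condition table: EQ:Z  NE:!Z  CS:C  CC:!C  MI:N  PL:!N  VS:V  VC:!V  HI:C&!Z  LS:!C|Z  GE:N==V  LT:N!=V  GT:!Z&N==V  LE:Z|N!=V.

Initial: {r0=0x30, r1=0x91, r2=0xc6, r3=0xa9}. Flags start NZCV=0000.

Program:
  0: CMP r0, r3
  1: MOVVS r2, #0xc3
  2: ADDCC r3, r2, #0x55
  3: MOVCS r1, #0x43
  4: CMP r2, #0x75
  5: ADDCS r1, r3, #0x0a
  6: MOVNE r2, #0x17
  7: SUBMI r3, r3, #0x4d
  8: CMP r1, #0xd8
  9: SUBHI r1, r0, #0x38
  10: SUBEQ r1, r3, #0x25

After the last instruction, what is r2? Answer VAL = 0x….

[0] flags=1001 → (cmp)
[1] flags=1001 VS?T → r2=0xc3
[2] flags=1001 CC?T → r3=0x18
[3] flags=1001 CS?F → skip
[4] flags=0011 → (cmp)
[5] flags=0011 CS?T → r1=0x22
[6] flags=0011 NE?T → r2=0x17
[7] flags=0011 MI?F → skip
[8] flags=0000 → (cmp)
[9] flags=0000 HI?F → skip
[10] flags=0000 EQ?F → skip

VAL = 0x17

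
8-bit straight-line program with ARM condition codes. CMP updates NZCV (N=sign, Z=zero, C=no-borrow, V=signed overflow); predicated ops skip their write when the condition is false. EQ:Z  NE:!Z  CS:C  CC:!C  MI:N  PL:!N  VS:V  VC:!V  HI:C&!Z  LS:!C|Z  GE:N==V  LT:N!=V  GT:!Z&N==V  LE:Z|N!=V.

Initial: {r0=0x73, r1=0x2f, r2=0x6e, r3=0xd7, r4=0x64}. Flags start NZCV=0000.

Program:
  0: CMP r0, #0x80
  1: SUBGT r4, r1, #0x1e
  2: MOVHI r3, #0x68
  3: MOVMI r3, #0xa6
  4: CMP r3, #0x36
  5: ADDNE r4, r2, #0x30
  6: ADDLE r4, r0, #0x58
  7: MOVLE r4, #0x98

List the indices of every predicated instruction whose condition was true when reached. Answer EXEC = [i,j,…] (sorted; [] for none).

EXEC = [1,3,5,6,7]

0: ✓ CMP  NZCV=1001
1: ✓ SUBGT  r4←0x11
2: · MOVHI
3: ✓ MOVMI  r3←0xa6
4: ✓ CMP  NZCV=0011
5: ✓ ADDNE  r4←0x9e
6: ✓ ADDLE  r4←0xcb
7: ✓ MOVLE  r4←0x98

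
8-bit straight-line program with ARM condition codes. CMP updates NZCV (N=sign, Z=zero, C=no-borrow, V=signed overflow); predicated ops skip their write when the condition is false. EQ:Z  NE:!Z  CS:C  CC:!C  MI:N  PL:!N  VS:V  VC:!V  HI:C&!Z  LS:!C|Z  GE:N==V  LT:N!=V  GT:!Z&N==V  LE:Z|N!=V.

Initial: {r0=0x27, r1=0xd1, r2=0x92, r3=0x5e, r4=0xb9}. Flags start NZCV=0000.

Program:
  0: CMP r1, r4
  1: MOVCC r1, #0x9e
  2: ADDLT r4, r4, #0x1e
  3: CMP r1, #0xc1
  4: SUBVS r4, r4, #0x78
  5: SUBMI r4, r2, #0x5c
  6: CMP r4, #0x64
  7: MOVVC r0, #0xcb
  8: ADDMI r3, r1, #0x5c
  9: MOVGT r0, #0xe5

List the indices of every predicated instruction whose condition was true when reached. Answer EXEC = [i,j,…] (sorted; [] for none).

[0] flags=0010 → (cmp)
[1] flags=0010 CC?F → skip
[2] flags=0010 LT?F → skip
[3] flags=0010 → (cmp)
[4] flags=0010 VS?F → skip
[5] flags=0010 MI?F → skip
[6] flags=0011 → (cmp)
[7] flags=0011 VC?F → skip
[8] flags=0011 MI?F → skip
[9] flags=0011 GT?F → skip

EXEC = []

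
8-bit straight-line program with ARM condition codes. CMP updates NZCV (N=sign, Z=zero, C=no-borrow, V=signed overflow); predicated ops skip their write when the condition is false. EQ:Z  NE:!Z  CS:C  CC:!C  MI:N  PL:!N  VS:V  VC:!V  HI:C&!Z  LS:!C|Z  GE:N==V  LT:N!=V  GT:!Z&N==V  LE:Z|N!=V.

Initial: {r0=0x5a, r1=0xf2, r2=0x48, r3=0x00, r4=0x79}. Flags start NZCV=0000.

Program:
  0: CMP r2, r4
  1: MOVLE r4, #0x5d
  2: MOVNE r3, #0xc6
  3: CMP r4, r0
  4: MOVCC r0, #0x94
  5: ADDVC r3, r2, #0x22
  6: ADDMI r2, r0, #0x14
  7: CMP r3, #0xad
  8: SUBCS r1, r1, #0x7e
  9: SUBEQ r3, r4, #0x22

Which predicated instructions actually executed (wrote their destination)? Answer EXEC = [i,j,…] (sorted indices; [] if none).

0: ✓ CMP  NZCV=1000
1: ✓ MOVLE  r4←0x5d
2: ✓ MOVNE  r3←0xc6
3: ✓ CMP  NZCV=0010
4: · MOVCC
5: ✓ ADDVC  r3←0x6a
6: · ADDMI
7: ✓ CMP  NZCV=1001
8: · SUBCS
9: · SUBEQ

EXEC = [1,2,5]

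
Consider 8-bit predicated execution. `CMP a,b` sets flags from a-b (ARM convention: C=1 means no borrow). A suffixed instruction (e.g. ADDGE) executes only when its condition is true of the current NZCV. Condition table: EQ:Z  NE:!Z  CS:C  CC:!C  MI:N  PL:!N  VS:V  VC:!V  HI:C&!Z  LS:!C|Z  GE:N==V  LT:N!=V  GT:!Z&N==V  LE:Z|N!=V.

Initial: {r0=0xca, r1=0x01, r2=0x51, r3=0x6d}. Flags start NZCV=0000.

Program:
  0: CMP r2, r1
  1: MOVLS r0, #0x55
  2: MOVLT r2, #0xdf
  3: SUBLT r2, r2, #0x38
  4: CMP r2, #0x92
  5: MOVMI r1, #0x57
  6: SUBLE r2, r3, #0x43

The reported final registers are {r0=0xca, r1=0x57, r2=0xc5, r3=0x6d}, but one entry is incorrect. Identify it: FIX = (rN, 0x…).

FIX = (r2, 0x51)

0: ✓ CMP  NZCV=0010
1: · MOVLS
2: · MOVLT
3: · SUBLT
4: ✓ CMP  NZCV=1001
5: ✓ MOVMI  r1←0x57
6: · SUBLE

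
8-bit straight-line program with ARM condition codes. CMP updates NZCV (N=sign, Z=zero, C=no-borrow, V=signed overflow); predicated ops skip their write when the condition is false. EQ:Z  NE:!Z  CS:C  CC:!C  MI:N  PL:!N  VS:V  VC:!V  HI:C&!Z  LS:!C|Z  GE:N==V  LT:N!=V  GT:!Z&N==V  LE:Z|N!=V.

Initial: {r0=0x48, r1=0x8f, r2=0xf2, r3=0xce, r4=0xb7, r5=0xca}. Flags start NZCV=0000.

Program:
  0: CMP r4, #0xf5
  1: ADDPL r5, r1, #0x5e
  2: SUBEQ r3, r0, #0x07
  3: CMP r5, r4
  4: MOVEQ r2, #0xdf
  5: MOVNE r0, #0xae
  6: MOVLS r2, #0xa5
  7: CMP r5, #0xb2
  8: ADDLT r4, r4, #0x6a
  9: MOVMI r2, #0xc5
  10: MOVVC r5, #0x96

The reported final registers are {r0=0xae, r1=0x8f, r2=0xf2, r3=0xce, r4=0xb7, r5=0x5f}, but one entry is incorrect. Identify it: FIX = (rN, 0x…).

FIX = (r5, 0x96)

[0] flags=1000 → (cmp)
[1] flags=1000 PL?F → skip
[2] flags=1000 EQ?F → skip
[3] flags=0010 → (cmp)
[4] flags=0010 EQ?F → skip
[5] flags=0010 NE?T → r0=0xae
[6] flags=0010 LS?F → skip
[7] flags=0010 → (cmp)
[8] flags=0010 LT?F → skip
[9] flags=0010 MI?F → skip
[10] flags=0010 VC?T → r5=0x96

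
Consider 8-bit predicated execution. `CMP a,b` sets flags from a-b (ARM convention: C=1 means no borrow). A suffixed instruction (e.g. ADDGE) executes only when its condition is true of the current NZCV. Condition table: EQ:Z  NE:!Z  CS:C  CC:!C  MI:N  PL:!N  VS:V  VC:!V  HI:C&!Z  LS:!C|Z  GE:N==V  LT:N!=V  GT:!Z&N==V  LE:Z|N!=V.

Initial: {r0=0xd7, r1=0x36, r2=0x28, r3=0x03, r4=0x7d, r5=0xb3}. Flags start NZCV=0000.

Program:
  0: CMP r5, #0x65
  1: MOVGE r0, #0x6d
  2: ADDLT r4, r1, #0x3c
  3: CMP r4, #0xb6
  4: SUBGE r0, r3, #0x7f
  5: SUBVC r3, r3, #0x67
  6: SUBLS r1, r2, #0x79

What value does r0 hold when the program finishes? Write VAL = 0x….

VAL = 0x84

[0] flags=0011 → (cmp)
[1] flags=0011 GE?F → skip
[2] flags=0011 LT?T → r4=0x72
[3] flags=1001 → (cmp)
[4] flags=1001 GE?T → r0=0x84
[5] flags=1001 VC?F → skip
[6] flags=1001 LS?T → r1=0xaf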